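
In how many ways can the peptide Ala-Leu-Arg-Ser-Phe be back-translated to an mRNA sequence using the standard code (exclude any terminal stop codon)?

Ala: 4 codons.
Leu: 6 codons.
Arg: 6 codons.
Ser: 6 codons.
Phe: 2 codons.
4 × 6 × 6 × 6 × 2 = 1728.

1728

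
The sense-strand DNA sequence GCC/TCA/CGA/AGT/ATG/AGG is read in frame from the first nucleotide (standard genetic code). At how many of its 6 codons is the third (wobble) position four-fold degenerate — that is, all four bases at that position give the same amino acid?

Codon 1 GCC (Ala): third position 4-fold.
Codon 2 TCA (Ser): third position 4-fold.
Codon 3 CGA (Arg): third position 4-fold.
Codon 4 AGT (Ser): third position 2-fold.
Codon 5 ATG (Met): third position 1-fold.
Codon 6 AGG (Arg): third position 2-fold.
Four-fold degenerate third positions: 3.

3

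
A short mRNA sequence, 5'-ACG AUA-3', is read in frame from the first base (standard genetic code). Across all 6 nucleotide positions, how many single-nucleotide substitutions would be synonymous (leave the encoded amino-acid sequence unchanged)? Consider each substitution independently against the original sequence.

5

Codon 1 (ACG, Thr): 3 synonymous substitutions.
Codon 2 (AUA, Ile): 2 synonymous substitutions.
Total: 3 + 2 = 5.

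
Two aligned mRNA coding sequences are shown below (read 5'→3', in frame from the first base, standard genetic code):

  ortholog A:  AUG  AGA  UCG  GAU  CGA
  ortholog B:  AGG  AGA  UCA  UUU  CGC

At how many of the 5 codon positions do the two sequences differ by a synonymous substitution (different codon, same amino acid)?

2

Codon 1: AUG Met / AGG Arg — nonsynonymous.
Codon 2: AGA Arg / AGA Arg — identical.
Codon 3: UCG Ser / UCA Ser — synonymous.
Codon 4: GAU Asp / UUU Phe — nonsynonymous.
Codon 5: CGA Arg / CGC Arg — synonymous.
Synonymous differences: 2.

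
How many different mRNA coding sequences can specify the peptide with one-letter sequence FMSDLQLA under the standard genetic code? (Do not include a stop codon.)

6912

Phe: 2 codons.
Met: 1 codon.
Ser: 6 codons.
Asp: 2 codons.
Leu: 6 codons.
Gln: 2 codons.
Leu: 6 codons.
Ala: 4 codons.
2 × 1 × 6 × 2 × 6 × 2 × 6 × 4 = 6912.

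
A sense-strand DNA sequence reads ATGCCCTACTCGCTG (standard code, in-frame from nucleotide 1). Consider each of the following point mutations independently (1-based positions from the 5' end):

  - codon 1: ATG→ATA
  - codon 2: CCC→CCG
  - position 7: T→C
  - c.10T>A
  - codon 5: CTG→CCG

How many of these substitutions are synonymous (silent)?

Codon 1: ATG (Met) → ATA (Ile) — missense.
Codon 2: CCC (Pro) → CCG (Pro) — synonymous.
Codon 3: TAC (Tyr) → CAC (His) — missense.
Codon 4: TCG (Ser) → ACG (Thr) — missense.
Codon 5: CTG (Leu) → CCG (Pro) — missense.
Synonymous: 1 of 5.

1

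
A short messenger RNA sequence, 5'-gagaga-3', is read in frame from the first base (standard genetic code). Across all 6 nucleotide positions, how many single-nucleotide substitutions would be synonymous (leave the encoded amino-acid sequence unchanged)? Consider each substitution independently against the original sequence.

Codon 1 (GAG, Glu): 1 synonymous substitution.
Codon 2 (AGA, Arg): 2 synonymous substitutions.
Total: 1 + 2 = 3.

3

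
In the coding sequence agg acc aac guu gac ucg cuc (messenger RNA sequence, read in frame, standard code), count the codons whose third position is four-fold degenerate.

Codon 1 AGG (Arg): third position 2-fold.
Codon 2 ACC (Thr): third position 4-fold.
Codon 3 AAC (Asn): third position 2-fold.
Codon 4 GUU (Val): third position 4-fold.
Codon 5 GAC (Asp): third position 2-fold.
Codon 6 UCG (Ser): third position 4-fold.
Codon 7 CUC (Leu): third position 4-fold.
Four-fold degenerate third positions: 4.

4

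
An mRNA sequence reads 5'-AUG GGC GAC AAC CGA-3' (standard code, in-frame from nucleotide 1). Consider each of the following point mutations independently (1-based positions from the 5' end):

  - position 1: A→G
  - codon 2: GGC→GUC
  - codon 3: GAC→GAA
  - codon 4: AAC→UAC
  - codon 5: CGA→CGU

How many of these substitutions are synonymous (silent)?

Codon 1: AUG (Met) → GUG (Val) — missense.
Codon 2: GGC (Gly) → GUC (Val) — missense.
Codon 3: GAC (Asp) → GAA (Glu) — missense.
Codon 4: AAC (Asn) → UAC (Tyr) — missense.
Codon 5: CGA (Arg) → CGU (Arg) — synonymous.
Synonymous: 1 of 5.

1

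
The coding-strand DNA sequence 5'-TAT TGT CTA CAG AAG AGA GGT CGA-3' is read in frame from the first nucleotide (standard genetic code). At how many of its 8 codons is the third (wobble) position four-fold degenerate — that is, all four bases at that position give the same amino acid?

3

Codon 1 TAT (Tyr): third position 2-fold.
Codon 2 TGT (Cys): third position 2-fold.
Codon 3 CTA (Leu): third position 4-fold.
Codon 4 CAG (Gln): third position 2-fold.
Codon 5 AAG (Lys): third position 2-fold.
Codon 6 AGA (Arg): third position 2-fold.
Codon 7 GGT (Gly): third position 4-fold.
Codon 8 CGA (Arg): third position 4-fold.
Four-fold degenerate third positions: 3.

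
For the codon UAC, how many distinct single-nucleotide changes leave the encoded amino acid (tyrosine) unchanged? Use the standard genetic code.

Position 1: none → 0 synonymous.
Position 2: none → 0 synonymous.
Position 3: UAU → 1 synonymous.
Total: 0 + 0 + 1 = 1.

1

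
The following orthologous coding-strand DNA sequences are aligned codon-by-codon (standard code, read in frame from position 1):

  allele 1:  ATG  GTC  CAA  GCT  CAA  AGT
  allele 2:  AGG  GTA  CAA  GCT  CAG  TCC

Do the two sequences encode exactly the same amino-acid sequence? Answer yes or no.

Codon 1: ATG Met / AGG Arg — nonsynonymous.
Codon 2: GTC Val / GTA Val — synonymous.
Codon 3: CAA Gln / CAA Gln — identical.
Codon 4: GCT Ala / GCT Ala — identical.
Codon 5: CAA Gln / CAG Gln — synonymous.
Codon 6: AGT Ser / TCC Ser — synonymous.
Nonsynonymous differences: 1 → different protein.

no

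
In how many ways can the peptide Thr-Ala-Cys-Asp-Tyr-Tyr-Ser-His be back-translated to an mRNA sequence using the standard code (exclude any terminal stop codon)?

Thr: 4 codons.
Ala: 4 codons.
Cys: 2 codons.
Asp: 2 codons.
Tyr: 2 codons.
Tyr: 2 codons.
Ser: 6 codons.
His: 2 codons.
4 × 4 × 2 × 2 × 2 × 2 × 6 × 2 = 3072.

3072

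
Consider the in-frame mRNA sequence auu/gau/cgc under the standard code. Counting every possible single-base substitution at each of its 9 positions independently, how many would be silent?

6

Codon 1 (AUU, Ile): 2 synonymous substitutions.
Codon 2 (GAU, Asp): 1 synonymous substitution.
Codon 3 (CGC, Arg): 3 synonymous substitutions.
Total: 2 + 1 + 3 = 6.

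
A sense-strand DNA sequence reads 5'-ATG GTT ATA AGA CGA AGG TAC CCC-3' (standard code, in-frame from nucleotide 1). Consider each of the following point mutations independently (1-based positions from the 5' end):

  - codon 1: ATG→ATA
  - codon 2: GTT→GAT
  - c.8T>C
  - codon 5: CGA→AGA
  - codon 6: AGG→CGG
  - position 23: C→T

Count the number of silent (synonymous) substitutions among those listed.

Codon 1: ATG (Met) → ATA (Ile) — missense.
Codon 2: GTT (Val) → GAT (Asp) — missense.
Codon 3: ATA (Ile) → ACA (Thr) — missense.
Codon 5: CGA (Arg) → AGA (Arg) — synonymous.
Codon 6: AGG (Arg) → CGG (Arg) — synonymous.
Codon 8: CCC (Pro) → CTC (Leu) — missense.
Synonymous: 2 of 6.

2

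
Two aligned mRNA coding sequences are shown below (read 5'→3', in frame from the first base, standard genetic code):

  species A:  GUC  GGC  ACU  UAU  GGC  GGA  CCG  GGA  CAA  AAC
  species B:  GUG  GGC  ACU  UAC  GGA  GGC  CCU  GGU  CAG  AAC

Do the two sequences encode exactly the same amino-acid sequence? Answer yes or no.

Codon 1: GUC Val / GUG Val — synonymous.
Codon 2: GGC Gly / GGC Gly — identical.
Codon 3: ACU Thr / ACU Thr — identical.
Codon 4: UAU Tyr / UAC Tyr — synonymous.
Codon 5: GGC Gly / GGA Gly — synonymous.
Codon 6: GGA Gly / GGC Gly — synonymous.
Codon 7: CCG Pro / CCU Pro — synonymous.
Codon 8: GGA Gly / GGU Gly — synonymous.
Codon 9: CAA Gln / CAG Gln — synonymous.
Codon 10: AAC Asn / AAC Asn — identical.
Nonsynonymous differences: 0 → same protein.

yes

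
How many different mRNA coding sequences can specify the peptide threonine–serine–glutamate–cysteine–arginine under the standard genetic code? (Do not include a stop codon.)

Thr: 4 codons.
Ser: 6 codons.
Glu: 2 codons.
Cys: 2 codons.
Arg: 6 codons.
4 × 6 × 2 × 2 × 6 = 576.

576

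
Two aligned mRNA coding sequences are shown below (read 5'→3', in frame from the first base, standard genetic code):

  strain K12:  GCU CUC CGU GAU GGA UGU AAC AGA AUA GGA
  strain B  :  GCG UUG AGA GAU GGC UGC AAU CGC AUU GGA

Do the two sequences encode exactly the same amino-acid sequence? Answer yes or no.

yes

Codon 1: GCU Ala / GCG Ala — synonymous.
Codon 2: CUC Leu / UUG Leu — synonymous.
Codon 3: CGU Arg / AGA Arg — synonymous.
Codon 4: GAU Asp / GAU Asp — identical.
Codon 5: GGA Gly / GGC Gly — synonymous.
Codon 6: UGU Cys / UGC Cys — synonymous.
Codon 7: AAC Asn / AAU Asn — synonymous.
Codon 8: AGA Arg / CGC Arg — synonymous.
Codon 9: AUA Ile / AUU Ile — synonymous.
Codon 10: GGA Gly / GGA Gly — identical.
Nonsynonymous differences: 0 → same protein.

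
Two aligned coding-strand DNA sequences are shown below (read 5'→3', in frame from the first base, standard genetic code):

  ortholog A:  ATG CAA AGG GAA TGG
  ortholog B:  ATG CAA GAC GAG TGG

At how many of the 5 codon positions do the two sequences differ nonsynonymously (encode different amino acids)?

1

Codon 1: ATG Met / ATG Met — identical.
Codon 2: CAA Gln / CAA Gln — identical.
Codon 3: AGG Arg / GAC Asp — nonsynonymous.
Codon 4: GAA Glu / GAG Glu — synonymous.
Codon 5: TGG Trp / TGG Trp — identical.
Nonsynonymous differences: 1.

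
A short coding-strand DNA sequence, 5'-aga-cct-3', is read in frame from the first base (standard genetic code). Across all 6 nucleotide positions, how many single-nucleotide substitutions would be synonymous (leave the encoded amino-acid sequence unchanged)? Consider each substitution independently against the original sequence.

Codon 1 (AGA, Arg): 2 synonymous substitutions.
Codon 2 (CCT, Pro): 3 synonymous substitutions.
Total: 2 + 3 = 5.

5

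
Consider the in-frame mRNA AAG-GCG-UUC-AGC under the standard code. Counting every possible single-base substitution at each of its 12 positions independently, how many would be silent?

6

Codon 1 (AAG, Lys): 1 synonymous substitution.
Codon 2 (GCG, Ala): 3 synonymous substitutions.
Codon 3 (UUC, Phe): 1 synonymous substitution.
Codon 4 (AGC, Ser): 1 synonymous substitution.
Total: 1 + 3 + 1 + 1 = 6.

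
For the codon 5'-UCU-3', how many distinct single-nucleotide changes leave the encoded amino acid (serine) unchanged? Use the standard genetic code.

3

Position 1: none → 0 synonymous.
Position 2: none → 0 synonymous.
Position 3: UCC, UCA, UCG → 3 synonymous.
Total: 0 + 0 + 3 = 3.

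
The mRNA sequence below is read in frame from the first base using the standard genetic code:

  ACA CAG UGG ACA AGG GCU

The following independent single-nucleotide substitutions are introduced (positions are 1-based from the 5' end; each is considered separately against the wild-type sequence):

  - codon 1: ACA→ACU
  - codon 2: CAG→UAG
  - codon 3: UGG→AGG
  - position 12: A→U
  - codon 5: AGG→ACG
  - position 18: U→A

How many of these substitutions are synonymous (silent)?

Codon 1: ACA (Thr) → ACU (Thr) — synonymous.
Codon 2: CAG (Gln) → UAG (Stop) — nonsense.
Codon 3: UGG (Trp) → AGG (Arg) — missense.
Codon 4: ACA (Thr) → ACU (Thr) — synonymous.
Codon 5: AGG (Arg) → ACG (Thr) — missense.
Codon 6: GCU (Ala) → GCA (Ala) — synonymous.
Synonymous: 3 of 6.

3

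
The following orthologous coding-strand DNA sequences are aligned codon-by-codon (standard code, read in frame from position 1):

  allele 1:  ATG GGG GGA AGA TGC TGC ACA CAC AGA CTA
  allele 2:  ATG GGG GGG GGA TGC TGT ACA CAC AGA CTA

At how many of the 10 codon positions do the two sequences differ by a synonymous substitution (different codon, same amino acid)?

2

Codon 1: ATG Met / ATG Met — identical.
Codon 2: GGG Gly / GGG Gly — identical.
Codon 3: GGA Gly / GGG Gly — synonymous.
Codon 4: AGA Arg / GGA Gly — nonsynonymous.
Codon 5: TGC Cys / TGC Cys — identical.
Codon 6: TGC Cys / TGT Cys — synonymous.
Codon 7: ACA Thr / ACA Thr — identical.
Codon 8: CAC His / CAC His — identical.
Codon 9: AGA Arg / AGA Arg — identical.
Codon 10: CTA Leu / CTA Leu — identical.
Synonymous differences: 2.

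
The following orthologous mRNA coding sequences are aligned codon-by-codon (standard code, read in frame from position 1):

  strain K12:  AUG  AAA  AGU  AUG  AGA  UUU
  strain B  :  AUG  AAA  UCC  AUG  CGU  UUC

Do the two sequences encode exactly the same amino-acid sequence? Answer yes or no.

yes

Codon 1: AUG Met / AUG Met — identical.
Codon 2: AAA Lys / AAA Lys — identical.
Codon 3: AGU Ser / UCC Ser — synonymous.
Codon 4: AUG Met / AUG Met — identical.
Codon 5: AGA Arg / CGU Arg — synonymous.
Codon 6: UUU Phe / UUC Phe — synonymous.
Nonsynonymous differences: 0 → same protein.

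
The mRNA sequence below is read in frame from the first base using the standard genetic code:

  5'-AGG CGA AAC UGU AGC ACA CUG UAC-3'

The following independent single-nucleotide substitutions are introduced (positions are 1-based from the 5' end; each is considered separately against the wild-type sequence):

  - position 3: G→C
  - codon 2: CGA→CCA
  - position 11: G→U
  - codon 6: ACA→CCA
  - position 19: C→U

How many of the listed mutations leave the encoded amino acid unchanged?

Codon 1: AGG (Arg) → AGC (Ser) — missense.
Codon 2: CGA (Arg) → CCA (Pro) — missense.
Codon 4: UGU (Cys) → UUU (Phe) — missense.
Codon 6: ACA (Thr) → CCA (Pro) — missense.
Codon 7: CUG (Leu) → UUG (Leu) — synonymous.
Synonymous: 1 of 5.

1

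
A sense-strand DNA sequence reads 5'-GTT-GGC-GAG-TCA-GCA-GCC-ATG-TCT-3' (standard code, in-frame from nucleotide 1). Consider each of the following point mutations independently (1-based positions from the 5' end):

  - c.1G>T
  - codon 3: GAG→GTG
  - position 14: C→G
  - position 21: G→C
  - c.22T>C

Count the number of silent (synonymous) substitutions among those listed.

0

Codon 1: GTT (Val) → TTT (Phe) — missense.
Codon 3: GAG (Glu) → GTG (Val) — missense.
Codon 5: GCA (Ala) → GGA (Gly) — missense.
Codon 7: ATG (Met) → ATC (Ile) — missense.
Codon 8: TCT (Ser) → CCT (Pro) — missense.
Synonymous: 0 of 5.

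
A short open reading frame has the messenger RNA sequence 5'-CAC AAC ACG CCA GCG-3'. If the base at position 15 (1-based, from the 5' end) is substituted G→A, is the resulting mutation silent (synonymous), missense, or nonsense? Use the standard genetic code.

silent

Position 15 falls in codon 5: GCG → Ala.
After the substitution the codon is GCA → Ala.
Both encode Ala, so the change is synonymous.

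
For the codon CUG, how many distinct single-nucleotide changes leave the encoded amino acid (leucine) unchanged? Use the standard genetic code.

Position 1: UUG → 1 synonymous.
Position 2: none → 0 synonymous.
Position 3: CUU, CUC, CUA → 3 synonymous.
Total: 1 + 0 + 3 = 4.

4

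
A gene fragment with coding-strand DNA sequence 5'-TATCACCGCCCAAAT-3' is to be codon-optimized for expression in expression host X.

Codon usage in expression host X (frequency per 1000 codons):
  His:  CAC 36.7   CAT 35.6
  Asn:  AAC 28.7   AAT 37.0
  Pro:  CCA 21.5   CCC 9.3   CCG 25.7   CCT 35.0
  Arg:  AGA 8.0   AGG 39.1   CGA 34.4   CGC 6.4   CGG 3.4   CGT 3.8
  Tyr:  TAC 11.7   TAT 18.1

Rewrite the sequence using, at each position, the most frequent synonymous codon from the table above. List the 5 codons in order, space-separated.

TAT CAC AGG CCT AAT

Codon 1 (Tyr): best is TAT at 18.1.
Codon 2 (His): best is CAC at 36.7.
Codon 3 (Arg): best is AGG at 39.1.
Codon 4 (Pro): best is CCT at 35.0.
Codon 5 (Asn): best is AAT at 37.0.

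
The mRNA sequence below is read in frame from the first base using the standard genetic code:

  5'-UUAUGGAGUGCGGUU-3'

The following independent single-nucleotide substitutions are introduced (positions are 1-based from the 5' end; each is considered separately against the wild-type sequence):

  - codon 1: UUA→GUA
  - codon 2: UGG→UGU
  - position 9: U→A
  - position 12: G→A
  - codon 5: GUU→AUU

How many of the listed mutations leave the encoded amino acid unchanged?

1

Codon 1: UUA (Leu) → GUA (Val) — missense.
Codon 2: UGG (Trp) → UGU (Cys) — missense.
Codon 3: AGU (Ser) → AGA (Arg) — missense.
Codon 4: GCG (Ala) → GCA (Ala) — synonymous.
Codon 5: GUU (Val) → AUU (Ile) — missense.
Synonymous: 1 of 5.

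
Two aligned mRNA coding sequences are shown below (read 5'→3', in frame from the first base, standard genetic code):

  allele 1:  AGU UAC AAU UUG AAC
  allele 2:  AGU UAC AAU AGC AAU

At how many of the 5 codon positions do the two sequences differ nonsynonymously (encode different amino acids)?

1

Codon 1: AGU Ser / AGU Ser — identical.
Codon 2: UAC Tyr / UAC Tyr — identical.
Codon 3: AAU Asn / AAU Asn — identical.
Codon 4: UUG Leu / AGC Ser — nonsynonymous.
Codon 5: AAC Asn / AAU Asn — synonymous.
Nonsynonymous differences: 1.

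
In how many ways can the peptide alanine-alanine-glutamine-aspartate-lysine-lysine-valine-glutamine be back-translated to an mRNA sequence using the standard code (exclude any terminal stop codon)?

Ala: 4 codons.
Ala: 4 codons.
Gln: 2 codons.
Asp: 2 codons.
Lys: 2 codons.
Lys: 2 codons.
Val: 4 codons.
Gln: 2 codons.
4 × 4 × 2 × 2 × 2 × 2 × 4 × 2 = 2048.

2048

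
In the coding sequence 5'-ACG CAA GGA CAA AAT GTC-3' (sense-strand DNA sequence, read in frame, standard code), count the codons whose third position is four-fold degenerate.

3

Codon 1 ACG (Thr): third position 4-fold.
Codon 2 CAA (Gln): third position 2-fold.
Codon 3 GGA (Gly): third position 4-fold.
Codon 4 CAA (Gln): third position 2-fold.
Codon 5 AAT (Asn): third position 2-fold.
Codon 6 GTC (Val): third position 4-fold.
Four-fold degenerate third positions: 3.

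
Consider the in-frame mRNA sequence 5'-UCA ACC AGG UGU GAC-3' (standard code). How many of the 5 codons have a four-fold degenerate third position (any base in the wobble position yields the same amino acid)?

Codon 1 UCA (Ser): third position 4-fold.
Codon 2 ACC (Thr): third position 4-fold.
Codon 3 AGG (Arg): third position 2-fold.
Codon 4 UGU (Cys): third position 2-fold.
Codon 5 GAC (Asp): third position 2-fold.
Four-fold degenerate third positions: 2.

2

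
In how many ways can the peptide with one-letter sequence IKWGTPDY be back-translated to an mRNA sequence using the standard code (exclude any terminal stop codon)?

1536

Ile: 3 codons.
Lys: 2 codons.
Trp: 1 codon.
Gly: 4 codons.
Thr: 4 codons.
Pro: 4 codons.
Asp: 2 codons.
Tyr: 2 codons.
3 × 2 × 1 × 4 × 4 × 4 × 2 × 2 = 1536.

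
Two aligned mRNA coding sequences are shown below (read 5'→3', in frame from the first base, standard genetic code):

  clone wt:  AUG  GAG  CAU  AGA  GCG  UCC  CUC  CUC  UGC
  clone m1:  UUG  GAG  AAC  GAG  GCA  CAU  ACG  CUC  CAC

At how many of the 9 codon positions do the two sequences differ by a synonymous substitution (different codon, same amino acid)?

1

Codon 1: AUG Met / UUG Leu — nonsynonymous.
Codon 2: GAG Glu / GAG Glu — identical.
Codon 3: CAU His / AAC Asn — nonsynonymous.
Codon 4: AGA Arg / GAG Glu — nonsynonymous.
Codon 5: GCG Ala / GCA Ala — synonymous.
Codon 6: UCC Ser / CAU His — nonsynonymous.
Codon 7: CUC Leu / ACG Thr — nonsynonymous.
Codon 8: CUC Leu / CUC Leu — identical.
Codon 9: UGC Cys / CAC His — nonsynonymous.
Synonymous differences: 1.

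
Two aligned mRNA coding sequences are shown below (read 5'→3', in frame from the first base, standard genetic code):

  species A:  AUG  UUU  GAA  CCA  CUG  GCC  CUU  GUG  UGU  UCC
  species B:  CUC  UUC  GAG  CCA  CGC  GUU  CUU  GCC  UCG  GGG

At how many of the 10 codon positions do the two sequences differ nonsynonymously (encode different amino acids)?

6

Codon 1: AUG Met / CUC Leu — nonsynonymous.
Codon 2: UUU Phe / UUC Phe — synonymous.
Codon 3: GAA Glu / GAG Glu — synonymous.
Codon 4: CCA Pro / CCA Pro — identical.
Codon 5: CUG Leu / CGC Arg — nonsynonymous.
Codon 6: GCC Ala / GUU Val — nonsynonymous.
Codon 7: CUU Leu / CUU Leu — identical.
Codon 8: GUG Val / GCC Ala — nonsynonymous.
Codon 9: UGU Cys / UCG Ser — nonsynonymous.
Codon 10: UCC Ser / GGG Gly — nonsynonymous.
Nonsynonymous differences: 6.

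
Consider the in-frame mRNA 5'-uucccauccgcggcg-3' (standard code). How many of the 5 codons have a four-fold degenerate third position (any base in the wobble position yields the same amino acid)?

4

Codon 1 UUC (Phe): third position 2-fold.
Codon 2 CCA (Pro): third position 4-fold.
Codon 3 UCC (Ser): third position 4-fold.
Codon 4 GCG (Ala): third position 4-fold.
Codon 5 GCG (Ala): third position 4-fold.
Four-fold degenerate third positions: 4.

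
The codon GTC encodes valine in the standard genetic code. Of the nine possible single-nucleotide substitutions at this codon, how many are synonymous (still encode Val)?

Position 1: none → 0 synonymous.
Position 2: none → 0 synonymous.
Position 3: GTT, GTA, GTG → 3 synonymous.
Total: 0 + 0 + 3 = 3.

3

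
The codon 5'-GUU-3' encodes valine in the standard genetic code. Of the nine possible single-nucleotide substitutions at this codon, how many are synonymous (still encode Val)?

3

Position 1: none → 0 synonymous.
Position 2: none → 0 synonymous.
Position 3: GUC, GUA, GUG → 3 synonymous.
Total: 0 + 0 + 3 = 3.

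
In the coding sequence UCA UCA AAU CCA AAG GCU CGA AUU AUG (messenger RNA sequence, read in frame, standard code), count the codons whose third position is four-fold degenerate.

Codon 1 UCA (Ser): third position 4-fold.
Codon 2 UCA (Ser): third position 4-fold.
Codon 3 AAU (Asn): third position 2-fold.
Codon 4 CCA (Pro): third position 4-fold.
Codon 5 AAG (Lys): third position 2-fold.
Codon 6 GCU (Ala): third position 4-fold.
Codon 7 CGA (Arg): third position 4-fold.
Codon 8 AUU (Ile): third position 3-fold.
Codon 9 AUG (Met): third position 1-fold.
Four-fold degenerate third positions: 5.

5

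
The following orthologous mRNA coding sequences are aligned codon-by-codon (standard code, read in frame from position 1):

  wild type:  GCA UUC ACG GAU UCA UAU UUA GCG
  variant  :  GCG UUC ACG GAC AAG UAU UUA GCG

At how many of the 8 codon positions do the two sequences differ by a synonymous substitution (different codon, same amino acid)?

2

Codon 1: GCA Ala / GCG Ala — synonymous.
Codon 2: UUC Phe / UUC Phe — identical.
Codon 3: ACG Thr / ACG Thr — identical.
Codon 4: GAU Asp / GAC Asp — synonymous.
Codon 5: UCA Ser / AAG Lys — nonsynonymous.
Codon 6: UAU Tyr / UAU Tyr — identical.
Codon 7: UUA Leu / UUA Leu — identical.
Codon 8: GCG Ala / GCG Ala — identical.
Synonymous differences: 2.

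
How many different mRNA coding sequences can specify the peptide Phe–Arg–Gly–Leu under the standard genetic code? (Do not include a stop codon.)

Phe: 2 codons.
Arg: 6 codons.
Gly: 4 codons.
Leu: 6 codons.
2 × 6 × 4 × 6 = 288.

288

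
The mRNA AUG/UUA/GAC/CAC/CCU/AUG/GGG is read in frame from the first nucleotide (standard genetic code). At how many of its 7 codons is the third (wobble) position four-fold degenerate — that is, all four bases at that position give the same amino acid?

Codon 1 AUG (Met): third position 1-fold.
Codon 2 UUA (Leu): third position 2-fold.
Codon 3 GAC (Asp): third position 2-fold.
Codon 4 CAC (His): third position 2-fold.
Codon 5 CCU (Pro): third position 4-fold.
Codon 6 AUG (Met): third position 1-fold.
Codon 7 GGG (Gly): third position 4-fold.
Four-fold degenerate third positions: 2.

2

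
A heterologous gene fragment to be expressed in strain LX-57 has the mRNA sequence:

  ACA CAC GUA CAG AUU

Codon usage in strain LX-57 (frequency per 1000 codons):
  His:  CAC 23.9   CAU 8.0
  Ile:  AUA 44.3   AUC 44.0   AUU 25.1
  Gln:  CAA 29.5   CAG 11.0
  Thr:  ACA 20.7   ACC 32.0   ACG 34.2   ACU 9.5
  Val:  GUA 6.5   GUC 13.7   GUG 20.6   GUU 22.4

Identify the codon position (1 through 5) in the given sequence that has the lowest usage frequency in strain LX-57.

3

Codon 1 ACA (Thr): 20.7 per 1000.
Codon 2 CAC (His): 23.9 per 1000.
Codon 3 GUA (Val): 6.5 per 1000.
Codon 4 CAG (Gln): 11.0 per 1000.
Codon 5 AUU (Ile): 25.1 per 1000.
Lowest frequency is 6.5 at codon 3.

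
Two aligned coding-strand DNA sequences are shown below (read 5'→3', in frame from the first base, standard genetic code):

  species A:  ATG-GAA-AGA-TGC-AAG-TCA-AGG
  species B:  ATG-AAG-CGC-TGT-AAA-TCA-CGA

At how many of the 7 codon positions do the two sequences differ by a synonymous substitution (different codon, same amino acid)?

Codon 1: ATG Met / ATG Met — identical.
Codon 2: GAA Glu / AAG Lys — nonsynonymous.
Codon 3: AGA Arg / CGC Arg — synonymous.
Codon 4: TGC Cys / TGT Cys — synonymous.
Codon 5: AAG Lys / AAA Lys — synonymous.
Codon 6: TCA Ser / TCA Ser — identical.
Codon 7: AGG Arg / CGA Arg — synonymous.
Synonymous differences: 4.

4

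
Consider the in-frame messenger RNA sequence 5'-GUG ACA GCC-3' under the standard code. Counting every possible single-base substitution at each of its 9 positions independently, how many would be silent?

Codon 1 (GUG, Val): 3 synonymous substitutions.
Codon 2 (ACA, Thr): 3 synonymous substitutions.
Codon 3 (GCC, Ala): 3 synonymous substitutions.
Total: 3 + 3 + 3 = 9.

9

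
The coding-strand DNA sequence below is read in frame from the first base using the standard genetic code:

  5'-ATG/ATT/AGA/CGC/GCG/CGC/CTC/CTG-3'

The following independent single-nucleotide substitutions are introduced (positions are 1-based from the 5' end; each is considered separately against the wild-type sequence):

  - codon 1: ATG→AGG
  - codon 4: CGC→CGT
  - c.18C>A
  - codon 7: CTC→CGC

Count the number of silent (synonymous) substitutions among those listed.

Codon 1: ATG (Met) → AGG (Arg) — missense.
Codon 4: CGC (Arg) → CGT (Arg) — synonymous.
Codon 6: CGC (Arg) → CGA (Arg) — synonymous.
Codon 7: CTC (Leu) → CGC (Arg) — missense.
Synonymous: 2 of 4.

2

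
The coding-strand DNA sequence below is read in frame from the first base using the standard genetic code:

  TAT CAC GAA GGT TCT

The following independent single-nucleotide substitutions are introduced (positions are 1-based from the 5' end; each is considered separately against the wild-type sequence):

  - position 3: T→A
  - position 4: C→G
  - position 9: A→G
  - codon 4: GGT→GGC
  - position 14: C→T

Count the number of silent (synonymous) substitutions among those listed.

Codon 1: TAT (Tyr) → TAA (Stop) — nonsense.
Codon 2: CAC (His) → GAC (Asp) — missense.
Codon 3: GAA (Glu) → GAG (Glu) — synonymous.
Codon 4: GGT (Gly) → GGC (Gly) — synonymous.
Codon 5: TCT (Ser) → TTT (Phe) — missense.
Synonymous: 2 of 5.

2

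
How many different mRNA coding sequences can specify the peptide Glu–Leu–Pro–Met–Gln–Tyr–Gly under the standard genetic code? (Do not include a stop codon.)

768

Glu: 2 codons.
Leu: 6 codons.
Pro: 4 codons.
Met: 1 codon.
Gln: 2 codons.
Tyr: 2 codons.
Gly: 4 codons.
2 × 6 × 4 × 1 × 2 × 2 × 4 = 768.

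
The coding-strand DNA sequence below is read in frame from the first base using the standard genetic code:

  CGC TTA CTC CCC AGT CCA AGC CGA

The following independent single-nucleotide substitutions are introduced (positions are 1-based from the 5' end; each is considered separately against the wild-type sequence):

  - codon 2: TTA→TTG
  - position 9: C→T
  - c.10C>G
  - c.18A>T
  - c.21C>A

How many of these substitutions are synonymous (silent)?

Codon 2: TTA (Leu) → TTG (Leu) — synonymous.
Codon 3: CTC (Leu) → CTT (Leu) — synonymous.
Codon 4: CCC (Pro) → GCC (Ala) — missense.
Codon 6: CCA (Pro) → CCT (Pro) — synonymous.
Codon 7: AGC (Ser) → AGA (Arg) — missense.
Synonymous: 3 of 5.

3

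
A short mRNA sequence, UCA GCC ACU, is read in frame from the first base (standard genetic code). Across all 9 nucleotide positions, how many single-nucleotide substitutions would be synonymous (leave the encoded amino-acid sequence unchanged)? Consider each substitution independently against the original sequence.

Codon 1 (UCA, Ser): 3 synonymous substitutions.
Codon 2 (GCC, Ala): 3 synonymous substitutions.
Codon 3 (ACU, Thr): 3 synonymous substitutions.
Total: 3 + 3 + 3 = 9.

9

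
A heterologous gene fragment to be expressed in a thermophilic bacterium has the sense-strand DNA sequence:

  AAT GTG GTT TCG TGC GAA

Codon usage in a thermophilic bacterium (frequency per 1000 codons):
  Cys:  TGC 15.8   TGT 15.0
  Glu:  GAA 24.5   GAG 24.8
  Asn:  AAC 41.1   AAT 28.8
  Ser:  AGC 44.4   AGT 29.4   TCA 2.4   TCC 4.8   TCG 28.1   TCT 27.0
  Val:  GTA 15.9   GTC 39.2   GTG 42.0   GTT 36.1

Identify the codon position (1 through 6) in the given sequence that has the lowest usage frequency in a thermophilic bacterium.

Codon 1 AAT (Asn): 28.8 per 1000.
Codon 2 GTG (Val): 42.0 per 1000.
Codon 3 GTT (Val): 36.1 per 1000.
Codon 4 TCG (Ser): 28.1 per 1000.
Codon 5 TGC (Cys): 15.8 per 1000.
Codon 6 GAA (Glu): 24.5 per 1000.
Lowest frequency is 15.8 at codon 5.

5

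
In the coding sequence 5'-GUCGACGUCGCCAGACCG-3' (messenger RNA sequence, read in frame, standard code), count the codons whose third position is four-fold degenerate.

Codon 1 GUC (Val): third position 4-fold.
Codon 2 GAC (Asp): third position 2-fold.
Codon 3 GUC (Val): third position 4-fold.
Codon 4 GCC (Ala): third position 4-fold.
Codon 5 AGA (Arg): third position 2-fold.
Codon 6 CCG (Pro): third position 4-fold.
Four-fold degenerate third positions: 4.

4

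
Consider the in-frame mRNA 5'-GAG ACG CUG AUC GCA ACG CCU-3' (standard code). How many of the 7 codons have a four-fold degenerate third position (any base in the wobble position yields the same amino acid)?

Codon 1 GAG (Glu): third position 2-fold.
Codon 2 ACG (Thr): third position 4-fold.
Codon 3 CUG (Leu): third position 4-fold.
Codon 4 AUC (Ile): third position 3-fold.
Codon 5 GCA (Ala): third position 4-fold.
Codon 6 ACG (Thr): third position 4-fold.
Codon 7 CCU (Pro): third position 4-fold.
Four-fold degenerate third positions: 5.

5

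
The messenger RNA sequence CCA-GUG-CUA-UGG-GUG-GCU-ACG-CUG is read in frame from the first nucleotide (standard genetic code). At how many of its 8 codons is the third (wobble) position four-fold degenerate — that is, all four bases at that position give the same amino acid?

7

Codon 1 CCA (Pro): third position 4-fold.
Codon 2 GUG (Val): third position 4-fold.
Codon 3 CUA (Leu): third position 4-fold.
Codon 4 UGG (Trp): third position 1-fold.
Codon 5 GUG (Val): third position 4-fold.
Codon 6 GCU (Ala): third position 4-fold.
Codon 7 ACG (Thr): third position 4-fold.
Codon 8 CUG (Leu): third position 4-fold.
Four-fold degenerate third positions: 7.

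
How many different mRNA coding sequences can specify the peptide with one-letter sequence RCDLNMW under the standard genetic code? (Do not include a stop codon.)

288

Arg: 6 codons.
Cys: 2 codons.
Asp: 2 codons.
Leu: 6 codons.
Asn: 2 codons.
Met: 1 codon.
Trp: 1 codon.
6 × 2 × 2 × 6 × 2 × 1 × 1 = 288.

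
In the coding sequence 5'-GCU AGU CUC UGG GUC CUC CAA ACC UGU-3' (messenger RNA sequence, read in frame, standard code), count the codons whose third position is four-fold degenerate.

Codon 1 GCU (Ala): third position 4-fold.
Codon 2 AGU (Ser): third position 2-fold.
Codon 3 CUC (Leu): third position 4-fold.
Codon 4 UGG (Trp): third position 1-fold.
Codon 5 GUC (Val): third position 4-fold.
Codon 6 CUC (Leu): third position 4-fold.
Codon 7 CAA (Gln): third position 2-fold.
Codon 8 ACC (Thr): third position 4-fold.
Codon 9 UGU (Cys): third position 2-fold.
Four-fold degenerate third positions: 5.

5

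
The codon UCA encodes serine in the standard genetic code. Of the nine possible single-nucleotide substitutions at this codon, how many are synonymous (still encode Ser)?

Position 1: none → 0 synonymous.
Position 2: none → 0 synonymous.
Position 3: UCU, UCC, UCG → 3 synonymous.
Total: 0 + 0 + 3 = 3.

3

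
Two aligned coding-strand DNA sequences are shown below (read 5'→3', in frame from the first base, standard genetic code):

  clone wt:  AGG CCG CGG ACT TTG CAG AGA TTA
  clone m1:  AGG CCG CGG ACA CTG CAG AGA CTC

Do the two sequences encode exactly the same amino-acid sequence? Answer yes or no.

Codon 1: AGG Arg / AGG Arg — identical.
Codon 2: CCG Pro / CCG Pro — identical.
Codon 3: CGG Arg / CGG Arg — identical.
Codon 4: ACT Thr / ACA Thr — synonymous.
Codon 5: TTG Leu / CTG Leu — synonymous.
Codon 6: CAG Gln / CAG Gln — identical.
Codon 7: AGA Arg / AGA Arg — identical.
Codon 8: TTA Leu / CTC Leu — synonymous.
Nonsynonymous differences: 0 → same protein.

yes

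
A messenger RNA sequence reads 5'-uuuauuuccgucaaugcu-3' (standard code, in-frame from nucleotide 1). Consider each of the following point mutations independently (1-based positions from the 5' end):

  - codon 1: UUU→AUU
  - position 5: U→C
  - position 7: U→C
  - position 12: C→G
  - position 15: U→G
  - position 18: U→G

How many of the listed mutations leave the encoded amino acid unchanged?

Codon 1: UUU (Phe) → AUU (Ile) — missense.
Codon 2: AUU (Ile) → ACU (Thr) — missense.
Codon 3: UCC (Ser) → CCC (Pro) — missense.
Codon 4: GUC (Val) → GUG (Val) — synonymous.
Codon 5: AAU (Asn) → AAG (Lys) — missense.
Codon 6: GCU (Ala) → GCG (Ala) — synonymous.
Synonymous: 2 of 6.

2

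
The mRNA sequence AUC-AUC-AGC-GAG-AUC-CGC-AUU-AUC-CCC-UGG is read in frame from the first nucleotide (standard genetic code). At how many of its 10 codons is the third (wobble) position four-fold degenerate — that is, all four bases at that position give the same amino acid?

Codon 1 AUC (Ile): third position 3-fold.
Codon 2 AUC (Ile): third position 3-fold.
Codon 3 AGC (Ser): third position 2-fold.
Codon 4 GAG (Glu): third position 2-fold.
Codon 5 AUC (Ile): third position 3-fold.
Codon 6 CGC (Arg): third position 4-fold.
Codon 7 AUU (Ile): third position 3-fold.
Codon 8 AUC (Ile): third position 3-fold.
Codon 9 CCC (Pro): third position 4-fold.
Codon 10 UGG (Trp): third position 1-fold.
Four-fold degenerate third positions: 2.

2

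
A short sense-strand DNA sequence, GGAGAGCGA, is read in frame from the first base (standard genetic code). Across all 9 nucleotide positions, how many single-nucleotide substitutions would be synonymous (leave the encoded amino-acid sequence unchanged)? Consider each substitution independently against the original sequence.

Codon 1 (GGA, Gly): 3 synonymous substitutions.
Codon 2 (GAG, Glu): 1 synonymous substitution.
Codon 3 (CGA, Arg): 4 synonymous substitutions.
Total: 3 + 1 + 4 = 8.

8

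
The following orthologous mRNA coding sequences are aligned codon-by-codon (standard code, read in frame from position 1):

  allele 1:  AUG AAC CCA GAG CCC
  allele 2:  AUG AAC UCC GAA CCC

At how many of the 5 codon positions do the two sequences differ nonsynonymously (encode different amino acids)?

1

Codon 1: AUG Met / AUG Met — identical.
Codon 2: AAC Asn / AAC Asn — identical.
Codon 3: CCA Pro / UCC Ser — nonsynonymous.
Codon 4: GAG Glu / GAA Glu — synonymous.
Codon 5: CCC Pro / CCC Pro — identical.
Nonsynonymous differences: 1.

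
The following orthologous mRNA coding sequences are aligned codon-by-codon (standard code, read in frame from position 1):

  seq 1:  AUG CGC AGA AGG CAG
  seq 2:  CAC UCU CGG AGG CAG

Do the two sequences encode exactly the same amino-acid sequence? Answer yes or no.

no

Codon 1: AUG Met / CAC His — nonsynonymous.
Codon 2: CGC Arg / UCU Ser — nonsynonymous.
Codon 3: AGA Arg / CGG Arg — synonymous.
Codon 4: AGG Arg / AGG Arg — identical.
Codon 5: CAG Gln / CAG Gln — identical.
Nonsynonymous differences: 2 → different protein.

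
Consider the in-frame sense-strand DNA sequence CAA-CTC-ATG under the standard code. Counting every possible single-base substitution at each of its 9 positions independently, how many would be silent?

Codon 1 (CAA, Gln): 1 synonymous substitution.
Codon 2 (CTC, Leu): 3 synonymous substitutions.
Codon 3 (ATG, Met): 0 synonymous substitutions.
Total: 1 + 3 + 0 = 4.

4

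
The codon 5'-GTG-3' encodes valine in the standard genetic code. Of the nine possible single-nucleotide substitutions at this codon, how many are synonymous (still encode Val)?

Position 1: none → 0 synonymous.
Position 2: none → 0 synonymous.
Position 3: GTT, GTC, GTA → 3 synonymous.
Total: 0 + 0 + 3 = 3.

3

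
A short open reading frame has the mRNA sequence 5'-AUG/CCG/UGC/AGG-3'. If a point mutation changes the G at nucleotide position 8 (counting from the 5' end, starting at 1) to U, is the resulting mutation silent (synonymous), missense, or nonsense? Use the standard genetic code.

missense

Position 8 falls in codon 3: UGC → Cys.
After the substitution the codon is UUC → Phe.
Cys ≠ Phe, so this is a missense mutation.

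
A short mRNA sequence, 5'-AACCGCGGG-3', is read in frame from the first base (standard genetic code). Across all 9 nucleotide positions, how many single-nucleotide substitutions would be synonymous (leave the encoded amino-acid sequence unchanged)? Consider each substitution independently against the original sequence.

Codon 1 (AAC, Asn): 1 synonymous substitution.
Codon 2 (CGC, Arg): 3 synonymous substitutions.
Codon 3 (GGG, Gly): 3 synonymous substitutions.
Total: 1 + 3 + 3 = 7.

7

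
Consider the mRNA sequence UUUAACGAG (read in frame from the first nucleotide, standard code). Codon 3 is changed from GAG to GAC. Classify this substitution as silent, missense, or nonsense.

Position 9 falls in codon 3: GAG → Glu.
After the substitution the codon is GAC → Asp.
Glu ≠ Asp, so this is a missense mutation.

missense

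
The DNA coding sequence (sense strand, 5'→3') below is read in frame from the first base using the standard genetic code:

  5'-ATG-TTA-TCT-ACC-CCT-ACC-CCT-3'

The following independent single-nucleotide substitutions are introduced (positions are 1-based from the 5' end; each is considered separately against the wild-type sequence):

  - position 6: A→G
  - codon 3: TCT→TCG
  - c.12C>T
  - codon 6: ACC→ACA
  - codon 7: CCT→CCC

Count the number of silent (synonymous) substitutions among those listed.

Codon 2: TTA (Leu) → TTG (Leu) — synonymous.
Codon 3: TCT (Ser) → TCG (Ser) — synonymous.
Codon 4: ACC (Thr) → ACT (Thr) — synonymous.
Codon 6: ACC (Thr) → ACA (Thr) — synonymous.
Codon 7: CCT (Pro) → CCC (Pro) — synonymous.
Synonymous: 5 of 5.

5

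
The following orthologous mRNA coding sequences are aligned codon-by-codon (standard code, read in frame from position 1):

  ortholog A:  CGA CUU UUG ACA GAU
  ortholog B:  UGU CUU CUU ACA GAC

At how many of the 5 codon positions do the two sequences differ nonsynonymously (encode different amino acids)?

Codon 1: CGA Arg / UGU Cys — nonsynonymous.
Codon 2: CUU Leu / CUU Leu — identical.
Codon 3: UUG Leu / CUU Leu — synonymous.
Codon 4: ACA Thr / ACA Thr — identical.
Codon 5: GAU Asp / GAC Asp — synonymous.
Nonsynonymous differences: 1.

1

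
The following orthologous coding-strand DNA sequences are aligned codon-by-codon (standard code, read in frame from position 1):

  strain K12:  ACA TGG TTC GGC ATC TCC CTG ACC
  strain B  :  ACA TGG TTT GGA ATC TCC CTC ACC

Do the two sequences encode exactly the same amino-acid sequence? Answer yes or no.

Codon 1: ACA Thr / ACA Thr — identical.
Codon 2: TGG Trp / TGG Trp — identical.
Codon 3: TTC Phe / TTT Phe — synonymous.
Codon 4: GGC Gly / GGA Gly — synonymous.
Codon 5: ATC Ile / ATC Ile — identical.
Codon 6: TCC Ser / TCC Ser — identical.
Codon 7: CTG Leu / CTC Leu — synonymous.
Codon 8: ACC Thr / ACC Thr — identical.
Nonsynonymous differences: 0 → same protein.

yes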